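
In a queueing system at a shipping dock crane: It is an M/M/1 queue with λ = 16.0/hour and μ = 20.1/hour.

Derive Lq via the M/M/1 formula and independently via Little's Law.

Method 1 (direct): Lq = λ²/(μ(μ-λ)) = 256.00/(20.1 × 4.10) = 3.1064

Method 2 (Little's Law):
W = 1/(μ-λ) = 1/4.10 = 0.2439
Wq = W - 1/μ = 0.2439 - 0.04975 = 0.19415
Lq = λWq = 16.0 × 0.19415 = 3.1064 ✔ (matches Method 1)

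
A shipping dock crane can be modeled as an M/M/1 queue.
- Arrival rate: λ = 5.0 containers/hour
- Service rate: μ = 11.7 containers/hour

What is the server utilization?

Server utilization: ρ = λ/μ
ρ = 5.0/11.7 = 0.4274
The server is busy 42.74% of the time.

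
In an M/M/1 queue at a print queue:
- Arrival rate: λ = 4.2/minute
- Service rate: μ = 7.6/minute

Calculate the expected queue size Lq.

ρ = λ/μ = 4.2/7.6 = 0.5526
For M/M/1: Lq = λ²/(μ(μ-λ))
Lq = 17.64/(7.6 × 3.40)
Lq = 0.6827 jobs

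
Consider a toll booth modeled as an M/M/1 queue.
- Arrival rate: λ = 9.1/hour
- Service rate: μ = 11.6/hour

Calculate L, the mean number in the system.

ρ = λ/μ = 9.1/11.6 = 0.7845
For M/M/1: L = λ/(μ-λ)
L = 9.1/(11.6-9.1) = 9.1/2.50
L = 3.6400 vehicles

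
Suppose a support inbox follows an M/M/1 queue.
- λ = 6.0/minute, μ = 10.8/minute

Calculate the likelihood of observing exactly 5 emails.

ρ = λ/μ = 6.0/10.8 = 0.55556
P(n) = (1-ρ)ρⁿ
P(5) = (1-0.55556) × 0.55556^5
P(5) = 0.4444 × 0.05292
P(5) = 0.02352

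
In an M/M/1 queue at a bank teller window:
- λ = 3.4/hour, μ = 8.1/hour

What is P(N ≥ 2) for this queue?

ρ = λ/μ = 3.4/8.1 = 0.4198
P(N ≥ n) = ρⁿ
P(N ≥ 2) = 0.4198^2
P(N ≥ 2) = 0.1762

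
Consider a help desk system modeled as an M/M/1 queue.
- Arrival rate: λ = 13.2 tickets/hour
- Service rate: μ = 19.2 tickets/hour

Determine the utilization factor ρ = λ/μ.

Server utilization: ρ = λ/μ
ρ = 13.2/19.2 = 0.6875
The server is busy 68.75% of the time.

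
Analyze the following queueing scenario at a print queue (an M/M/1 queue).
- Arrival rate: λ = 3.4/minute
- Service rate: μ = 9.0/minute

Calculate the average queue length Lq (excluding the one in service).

ρ = λ/μ = 3.4/9.0 = 0.3778
For M/M/1: Lq = λ²/(μ(μ-λ))
Lq = 11.56/(9.0 × 5.60)
Lq = 0.2294 jobs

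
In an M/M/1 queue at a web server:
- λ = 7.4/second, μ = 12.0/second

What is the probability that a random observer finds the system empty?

ρ = λ/μ = 7.4/12.0 = 0.6167
P(0) = 1 - ρ = 1 - 0.6167 = 0.3833
The server is idle 38.33% of the time.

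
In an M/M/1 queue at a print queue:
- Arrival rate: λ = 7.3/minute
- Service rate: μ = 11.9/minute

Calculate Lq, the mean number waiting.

ρ = λ/μ = 7.3/11.9 = 0.6134
For M/M/1: Lq = λ²/(μ(μ-λ))
Lq = 53.29/(11.9 × 4.60)
Lq = 0.9735 jobs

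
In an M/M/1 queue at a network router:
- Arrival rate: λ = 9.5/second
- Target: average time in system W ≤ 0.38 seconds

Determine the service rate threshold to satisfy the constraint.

For M/M/1: W = 1/(μ-λ)
Need W ≤ 0.38, so 1/(μ-λ) ≤ 0.38
μ - λ ≥ 1/0.38 = 2.6316
μ ≥ 9.5 + 2.6316 = 12.1316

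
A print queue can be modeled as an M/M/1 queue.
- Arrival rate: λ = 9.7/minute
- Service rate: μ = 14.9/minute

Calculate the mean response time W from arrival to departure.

First, compute utilization: ρ = λ/μ = 9.7/14.9 = 0.6510
For M/M/1: W = 1/(μ-λ)
W = 1/(14.9-9.7) = 1/5.20
W = 0.1923 minutes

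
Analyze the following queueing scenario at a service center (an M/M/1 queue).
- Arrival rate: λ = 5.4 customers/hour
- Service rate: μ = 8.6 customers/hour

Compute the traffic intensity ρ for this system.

Server utilization: ρ = λ/μ
ρ = 5.4/8.6 = 0.6279
The server is busy 62.79% of the time.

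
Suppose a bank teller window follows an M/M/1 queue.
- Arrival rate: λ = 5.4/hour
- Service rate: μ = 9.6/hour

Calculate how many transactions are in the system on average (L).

ρ = λ/μ = 5.4/9.6 = 0.5625
For M/M/1: L = λ/(μ-λ)
L = 5.4/(9.6-5.4) = 5.4/4.20
L = 1.2857 transactions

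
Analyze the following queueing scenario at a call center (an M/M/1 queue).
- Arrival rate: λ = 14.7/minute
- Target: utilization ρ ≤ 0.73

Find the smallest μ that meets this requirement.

ρ = λ/μ, so μ = λ/ρ
μ ≥ 14.7/0.73 = 20.1370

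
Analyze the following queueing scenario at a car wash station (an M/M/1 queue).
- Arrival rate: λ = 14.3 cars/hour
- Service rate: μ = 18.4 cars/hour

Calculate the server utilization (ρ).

Server utilization: ρ = λ/μ
ρ = 14.3/18.4 = 0.7772
The server is busy 77.72% of the time.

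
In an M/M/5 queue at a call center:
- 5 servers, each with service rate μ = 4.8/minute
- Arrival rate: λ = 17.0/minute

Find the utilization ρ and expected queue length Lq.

Traffic intensity: ρ = λ/(cμ) = 17.0/(5×4.8) = 0.7083
Since ρ = 0.7083 < 1, system is stable.
Offered load a = λ/μ = cρ = 17.0/4.8 = 3.5417
P₀ = [ Σₙ₌₀^4 aⁿ/n! + a^5/(5!(1-ρ)) ]⁻¹
Σ = a^0/0! + a^1/1! + a^2/2! + a^3/3! + a^4/4! = 1.0000 + 3.5417 + 6.2717 + 7.4041 + 6.5557 = 24.7732
a^5/(5!(1-ρ)) = 557.2350/(120 × 0.291667) = 15.9210
P₀ = 1/(24.7732 + 15.9210) = 0.02457
Lq = P₀·a^5·ρ / (5!(1-ρ)²) = 0.0245735 × 557.2350 × 0.708333 / (120 × 0.0850694) = 0.9501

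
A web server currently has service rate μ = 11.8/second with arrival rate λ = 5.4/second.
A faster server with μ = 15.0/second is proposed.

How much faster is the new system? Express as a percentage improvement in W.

System 1: ρ₁ = 5.4/11.8 = 0.4576, W₁ = 1/(11.8-5.4) = 0.15625
System 2: ρ₂ = 5.4/15.0 = 0.3600, W₂ = 1/(15.0-5.4) = 0.10417
Improvement: (W₁-W₂)/W₁ = (0.15625-0.10417)/0.15625 = 33.33%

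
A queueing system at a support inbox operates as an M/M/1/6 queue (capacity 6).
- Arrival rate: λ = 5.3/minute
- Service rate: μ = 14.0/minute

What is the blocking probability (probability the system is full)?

ρ = λ/μ = 5.3/14.0 = 0.37857
P₀ = (1-ρ)/(1-ρ^(K+1)) = (1-0.37857)/(1-0.37857^7) = 0.6214/0.9989 = 0.6221
P_K = P₀×ρ^K = 0.6221 × 0.37857^6 = 0.6221 × 0.002944 = 0.001831
Blocking probability = 0.18%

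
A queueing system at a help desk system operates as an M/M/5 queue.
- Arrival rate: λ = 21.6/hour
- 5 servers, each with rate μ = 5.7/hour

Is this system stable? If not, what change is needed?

Stability requires ρ = λ/(cμ) < 1
ρ = 21.6/(5 × 5.7) = 21.6/28.50 = 0.7579
Since 0.7579 < 1, the system is STABLE.
The servers are busy 75.79% of the time.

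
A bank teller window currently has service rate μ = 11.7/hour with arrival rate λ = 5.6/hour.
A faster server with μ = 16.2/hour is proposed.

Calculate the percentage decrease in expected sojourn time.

System 1: ρ₁ = 5.6/11.7 = 0.4786, W₁ = 1/(11.7-5.6) = 0.16393
System 2: ρ₂ = 5.6/16.2 = 0.3457, W₂ = 1/(16.2-5.6) = 0.094340
Improvement: (W₁-W₂)/W₁ = (0.16393-0.094340)/0.16393 = 42.45%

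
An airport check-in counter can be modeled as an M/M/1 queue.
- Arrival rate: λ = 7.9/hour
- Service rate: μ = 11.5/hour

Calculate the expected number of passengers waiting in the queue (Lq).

ρ = λ/μ = 7.9/11.5 = 0.6870
For M/M/1: Lq = λ²/(μ(μ-λ))
Lq = 62.41/(11.5 × 3.60)
Lq = 1.5075 passengers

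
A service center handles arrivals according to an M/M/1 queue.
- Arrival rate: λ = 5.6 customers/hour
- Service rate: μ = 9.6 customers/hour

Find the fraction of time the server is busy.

Server utilization: ρ = λ/μ
ρ = 5.6/9.6 = 0.5833
The server is busy 58.33% of the time.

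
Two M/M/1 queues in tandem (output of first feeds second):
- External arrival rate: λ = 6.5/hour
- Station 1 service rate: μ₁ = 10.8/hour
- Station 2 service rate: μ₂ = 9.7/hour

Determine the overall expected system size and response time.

By Jackson's theorem, each station behaves as independent M/M/1.
Station 1: ρ₁ = 6.5/10.8 = 0.6019, L₁ = ρ₁/(1-ρ₁) = λ/(μ₁-λ) = 6.5/4.30 = 1.5116
Station 2: ρ₂ = 6.5/9.7 = 0.6701, L₂ = ρ₂/(1-ρ₂) = λ/(μ₂-λ) = 6.5/3.20 = 2.0313
Total: L = L₁ + L₂ = 1.5116 + 2.0313 = 3.5429
W = L/λ = 3.5429/6.5 = 0.5451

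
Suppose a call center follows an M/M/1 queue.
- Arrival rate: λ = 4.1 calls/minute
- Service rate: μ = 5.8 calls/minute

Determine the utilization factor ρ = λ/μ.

Server utilization: ρ = λ/μ
ρ = 4.1/5.8 = 0.7069
The server is busy 70.69% of the time.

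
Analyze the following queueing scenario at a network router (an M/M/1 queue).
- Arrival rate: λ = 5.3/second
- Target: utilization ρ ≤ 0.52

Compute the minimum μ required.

ρ = λ/μ, so μ = λ/ρ
μ ≥ 5.3/0.52 = 10.1923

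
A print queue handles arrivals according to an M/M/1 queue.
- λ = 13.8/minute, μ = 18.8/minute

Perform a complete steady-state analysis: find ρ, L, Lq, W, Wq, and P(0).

Step 1: ρ = λ/μ = 13.8/18.8 = 0.7340
Step 2: L = λ/(μ-λ) = 13.8/5.00 = 2.7600
Step 3: Lq = λ²/(μ(μ-λ)) = 190.44/(18.8×5.00) = 2.0260
Step 4: W = 1/(μ-λ) = 1/5.00 = 0.2000
Step 5: Wq = λ/(μ(μ-λ)) = 13.8/(18.8×5.00) = 0.1468
Step 6: P(0) = 1-ρ = 0.2660
Verify: L = λW = 13.8×0.2000 = 2.7600 ✔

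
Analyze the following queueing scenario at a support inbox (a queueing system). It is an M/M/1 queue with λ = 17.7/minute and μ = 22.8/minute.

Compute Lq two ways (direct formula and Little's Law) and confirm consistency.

Method 1 (direct): Lq = λ²/(μ(μ-λ)) = 313.29/(22.8 × 5.10) = 2.6943

Method 2 (Little's Law):
W = 1/(μ-λ) = 1/5.10 = 0.19608
Wq = W - 1/μ = 0.19608 - 0.043860 = 0.15222
Lq = λWq = 17.7 × 0.15222 = 2.6943 ✔ (matches Method 1)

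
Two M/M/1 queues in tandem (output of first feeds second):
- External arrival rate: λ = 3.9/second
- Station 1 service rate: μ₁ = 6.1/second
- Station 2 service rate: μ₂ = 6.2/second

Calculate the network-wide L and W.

By Jackson's theorem, each station behaves as independent M/M/1.
Station 1: ρ₁ = 3.9/6.1 = 0.6393, L₁ = ρ₁/(1-ρ₁) = λ/(μ₁-λ) = 3.9/2.20 = 1.7727
Station 2: ρ₂ = 3.9/6.2 = 0.6290, L₂ = ρ₂/(1-ρ₂) = λ/(μ₂-λ) = 3.9/2.30 = 1.6957
Total: L = L₁ + L₂ = 1.7727 + 1.6957 = 3.4684
W = L/λ = 3.4684/3.9 = 0.8893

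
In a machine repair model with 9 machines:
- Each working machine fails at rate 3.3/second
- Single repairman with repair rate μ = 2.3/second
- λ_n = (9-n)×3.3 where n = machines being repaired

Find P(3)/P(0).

P(3)/P(0) = ∏_{i=0}^{3-1} λ_i/μ_{i+1}
= (9-0)×3.3/2.3 × (9-1)×3.3/2.3 × (9-2)×3.3/2.3
= 1488.6371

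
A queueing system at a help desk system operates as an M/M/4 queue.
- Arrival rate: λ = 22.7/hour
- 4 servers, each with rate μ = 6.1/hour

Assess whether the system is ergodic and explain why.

Stability requires ρ = λ/(cμ) < 1
ρ = 22.7/(4 × 6.1) = 22.7/24.40 = 0.9303
Since 0.9303 < 1, the system is STABLE.
The servers are busy 93.03% of the time.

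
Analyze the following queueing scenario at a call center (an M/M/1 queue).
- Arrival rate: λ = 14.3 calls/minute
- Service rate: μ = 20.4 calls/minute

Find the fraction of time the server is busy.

Server utilization: ρ = λ/μ
ρ = 14.3/20.4 = 0.7010
The server is busy 70.10% of the time.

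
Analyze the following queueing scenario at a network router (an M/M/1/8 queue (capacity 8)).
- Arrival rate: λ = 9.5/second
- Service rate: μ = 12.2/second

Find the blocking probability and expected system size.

ρ = λ/μ = 9.5/12.2 = 0.77869
P₀ = (1-ρ)/(1-ρ^(K+1)) = (1-0.77869)/(1-0.77869^9) = 0.2213/0.8947 = 0.2473
P_K = P₀×ρ^K = 0.24735 × 0.77869^8 = 0.24735 × 0.13518 = 0.03344
Blocking probability P_8 = 0.03344 (3.34%)
L = ρ[1 - (K+1)ρ^K + Kρ^(K+1)] / [(1-ρ)(1-ρ^(K+1))]
L = 0.77869 × (1 - 9×0.135181 + 8×0.105264) / ((1 - 0.77869) × (1 - 0.105264)) = 2.4597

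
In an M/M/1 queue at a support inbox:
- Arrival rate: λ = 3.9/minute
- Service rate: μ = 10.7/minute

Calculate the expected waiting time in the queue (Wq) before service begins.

First, compute utilization: ρ = λ/μ = 3.9/10.7 = 0.3645
For M/M/1: Wq = λ/(μ(μ-λ))
Wq = 3.9/(10.7 × (10.7-3.9))
Wq = 3.9/(10.7 × 6.80)
Wq = 0.05360 minutes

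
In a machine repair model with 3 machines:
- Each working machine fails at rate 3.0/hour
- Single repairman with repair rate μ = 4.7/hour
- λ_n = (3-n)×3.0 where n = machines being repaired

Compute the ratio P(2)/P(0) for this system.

P(2)/P(0) = ∏_{i=0}^{2-1} λ_i/μ_{i+1}
= (3-0)×3.0/4.7 × (3-1)×3.0/4.7
= 2.4445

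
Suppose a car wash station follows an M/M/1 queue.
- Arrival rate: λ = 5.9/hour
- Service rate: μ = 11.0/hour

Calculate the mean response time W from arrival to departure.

First, compute utilization: ρ = λ/μ = 5.9/11.0 = 0.5364
For M/M/1: W = 1/(μ-λ)
W = 1/(11.0-5.9) = 1/5.10
W = 0.1961 hours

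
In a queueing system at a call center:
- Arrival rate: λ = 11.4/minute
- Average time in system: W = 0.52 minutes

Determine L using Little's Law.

Little's Law: L = λW
L = 11.4 × 0.52 = 5.9280 calls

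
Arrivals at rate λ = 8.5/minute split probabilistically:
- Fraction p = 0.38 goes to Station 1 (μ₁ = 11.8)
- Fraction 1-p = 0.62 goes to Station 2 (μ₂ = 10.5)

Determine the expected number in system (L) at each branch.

Effective rates: λ₁ = 8.5×0.38 = 3.23, λ₂ = 8.5×0.62 = 5.27
Station 1: ρ₁ = 3.23/11.8 = 0.27373, L₁ = ρ₁/(1-ρ₁) = 0.27373/(1-0.27373) = 0.3769
Station 2: ρ₂ = 5.27/10.5 = 0.5019, L₂ = ρ₂/(1-ρ₂) = 0.5019/(1-0.5019) = 1.0076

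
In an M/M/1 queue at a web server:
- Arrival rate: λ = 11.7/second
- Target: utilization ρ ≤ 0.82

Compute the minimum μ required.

ρ = λ/μ, so μ = λ/ρ
μ ≥ 11.7/0.82 = 14.2683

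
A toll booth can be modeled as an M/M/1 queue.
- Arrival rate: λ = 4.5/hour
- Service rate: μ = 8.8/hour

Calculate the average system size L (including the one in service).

ρ = λ/μ = 4.5/8.8 = 0.5114
For M/M/1: L = λ/(μ-λ)
L = 4.5/(8.8-4.5) = 4.5/4.30
L = 1.0465 vehicles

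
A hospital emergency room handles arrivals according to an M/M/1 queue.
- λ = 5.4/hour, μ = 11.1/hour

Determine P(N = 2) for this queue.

ρ = λ/μ = 5.4/11.1 = 0.4865
P(n) = (1-ρ)ρⁿ
P(2) = (1-0.4865) × 0.4865^2
P(2) = 0.5135 × 0.2367
P(2) = 0.1215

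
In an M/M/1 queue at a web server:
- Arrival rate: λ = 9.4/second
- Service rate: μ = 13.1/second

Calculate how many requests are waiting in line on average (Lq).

ρ = λ/μ = 9.4/13.1 = 0.7176
For M/M/1: Lq = λ²/(μ(μ-λ))
Lq = 88.36/(13.1 × 3.70)
Lq = 1.8230 requests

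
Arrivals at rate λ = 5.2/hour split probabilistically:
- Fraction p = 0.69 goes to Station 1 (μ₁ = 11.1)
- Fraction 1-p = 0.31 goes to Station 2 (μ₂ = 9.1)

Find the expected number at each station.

Effective rates: λ₁ = 5.2×0.69 = 3.588, λ₂ = 5.2×0.31 = 1.612
Station 1: ρ₁ = 3.588/11.1 = 0.32324, L₁ = ρ₁/(1-ρ₁) = 0.32324/(1-0.32324) = 0.4776
Station 2: ρ₂ = 1.612/9.1 = 0.17714, L₂ = ρ₂/(1-ρ₂) = 0.17714/(1-0.17714) = 0.2153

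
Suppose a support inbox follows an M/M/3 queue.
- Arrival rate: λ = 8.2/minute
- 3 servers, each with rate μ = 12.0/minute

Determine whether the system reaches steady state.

Stability requires ρ = λ/(cμ) < 1
ρ = 8.2/(3 × 12.0) = 8.2/36.00 = 0.2278
Since 0.2278 < 1, the system is STABLE.
The servers are busy 22.78% of the time.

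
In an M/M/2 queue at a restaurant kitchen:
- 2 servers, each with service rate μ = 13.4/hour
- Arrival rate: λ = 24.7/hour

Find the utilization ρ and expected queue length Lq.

Traffic intensity: ρ = λ/(cμ) = 24.7/(2×13.4) = 0.9216
Since ρ = 0.9216 < 1, system is stable.
Offered load a = λ/μ = cρ = 24.7/13.4 = 1.8433
P₀ = [ Σₙ₌₀^1 aⁿ/n! + a^2/(2!(1-ρ)) ]⁻¹
Σ = a^0/0! + a^1/1! = 1.0000 + 1.8433 = 2.8433
a^2/(2!(1-ρ)) = 3.39769/(2 × 0.0783582) = 21.6805
P₀ = 1/(2.8433 + 21.6805) = 0.04078
Lq = P₀·a^2·ρ / (2!(1-ρ)²) = 0.0407767 × 3.39769 × 0.921642 / (2 × 0.00614001) = 10.3982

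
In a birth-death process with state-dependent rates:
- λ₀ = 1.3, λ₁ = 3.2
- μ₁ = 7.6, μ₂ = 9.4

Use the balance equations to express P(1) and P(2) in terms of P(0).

Balance equations:
State 0: λ₀P₀ = μ₁P₁ → P₁ = (λ₀/μ₁)P₀ = (1.3/7.6)P₀ = 0.1711P₀
State 1: P₂ = (λ₀λ₁)/(μ₁μ₂)P₀ = (1.3×3.2)/(7.6×9.4)P₀ = 0.05823P₀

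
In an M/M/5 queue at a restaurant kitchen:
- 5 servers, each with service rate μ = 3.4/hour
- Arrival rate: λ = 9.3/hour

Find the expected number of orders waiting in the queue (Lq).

Traffic intensity: ρ = λ/(cμ) = 9.3/(5×3.4) = 0.5471
Since ρ = 0.5471 < 1, system is stable.
Offered load a = λ/μ = cρ = 9.3/3.4 = 2.7353
P₀ = [ Σₙ₌₀^4 aⁿ/n! + a^5/(5!(1-ρ)) ]⁻¹
Σ = a^0/0! + a^1/1! + a^2/2! + a^3/3! + a^4/4! = 1.00000 + 2.73529 + 3.74092 + 3.41084 + 2.33241 = 13.2195
a^5/(5!(1-ρ)) = 153.1159/(120 × 0.45294) = 2.8171
P₀ = 1/(13.2195 + 2.8171) = 0.06236
Lq = P₀·a^5·ρ / (5!(1-ρ)²) = 0.062358 × 153.1159 × 0.54706 / (120 × 0.20516) = 0.2122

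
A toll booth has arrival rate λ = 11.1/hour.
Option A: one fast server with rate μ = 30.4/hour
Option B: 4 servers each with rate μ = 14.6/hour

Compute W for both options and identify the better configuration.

Option A: single server μ = 30.4 (M/M/1)
  ρ_A = 11.1/30.4 = 0.3651
  W_A = 1/(μ-λ) = 1/(30.4-11.1) = 1/19.30 = 0.05181

Option B: 4 servers μ = 14.6 (M/M/4)
  ρ_B = λ/(cμ) = 11.1/(4×14.6) = 0.1901
  Offered load a = λ/μ = cρ = 11.1/14.6 = 0.7603
  P₀ = [ Σₙ₌₀^3 aⁿ/n! + a^4/(4!(1-ρ)) ]⁻¹
  Σ = a^0/0! + a^1/1! + a^2/2! + a^3/3! = 1.0000 + 0.7603 + 0.2890 + 0.07324 = 2.1225
  a^4/(4!(1-ρ)) = 0.3341/(24 × 0.8099) = 0.01719
  P₀ = 1/(2.1225 + 0.01719) = 0.4674
  Lq = P₀·a^4·ρ / (4!(1-ρ)²) = 0.46735 × 0.33410 × 0.19007 / (24 × 0.65599) = 0.001885
  Wq_B = Lq/λ = 0.001885/11.1 = 0.0001698
  W_B = Wq_B + 1/μ = 0.0001698 + 0.06849 = 0.06866

Since W_A = 0.05181 < W_B = 0.06866, Option A (single fast server) has the shorter time in system.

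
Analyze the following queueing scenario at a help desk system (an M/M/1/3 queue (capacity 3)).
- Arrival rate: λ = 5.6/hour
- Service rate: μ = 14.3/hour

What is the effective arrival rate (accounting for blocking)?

ρ = λ/μ = 5.6/14.3 = 0.39161
P₀ = (1-ρ)/(1-ρ^(K+1)) = (1-0.39161)/(1-0.39161^4) = 0.6084/0.9765 = 0.6230
P_K = P₀×ρ^K = 0.6230 × 0.39161^3 = 0.6230 × 0.06006 = 0.03742
λ_eff = λ(1-P_K) = 5.6 × (1 - 0.037418) = 5.6 × 0.962582 = 5.3905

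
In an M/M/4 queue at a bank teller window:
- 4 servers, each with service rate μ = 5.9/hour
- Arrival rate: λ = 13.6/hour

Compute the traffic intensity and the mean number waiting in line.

Traffic intensity: ρ = λ/(cμ) = 13.6/(4×5.9) = 0.5763
Since ρ = 0.5763 < 1, system is stable.
Offered load a = λ/μ = cρ = 13.6/5.9 = 2.3051
P₀ = [ Σₙ₌₀^3 aⁿ/n! + a^4/(4!(1-ρ)) ]⁻¹
Σ = a^0/0! + a^1/1! + a^2/2! + a^3/3! = 1.0000 + 2.3051 + 2.6567 + 2.0413 = 8.0031
a^4/(4!(1-ρ)) = 28.2324/(24 × 0.42373) = 2.7762
P₀ = 1/(8.0031 + 2.7762) = 0.09277
Lq = P₀·a^4·ρ / (4!(1-ρ)²) = 0.092770 × 28.2324 × 0.57627 / (24 × 0.17955) = 0.3503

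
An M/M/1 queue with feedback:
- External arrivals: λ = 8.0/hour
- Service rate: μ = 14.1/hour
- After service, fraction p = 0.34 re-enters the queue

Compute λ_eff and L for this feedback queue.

Effective arrival rate: λ_eff = λ/(1-p) = 8.0/(1-0.34) = 8.0/0.66 = 12.1212
ρ = λ_eff/μ = 12.1212/14.1 = 0.85966
L = ρ/(1-ρ) = 0.85966/(1-0.85966) = 6.1256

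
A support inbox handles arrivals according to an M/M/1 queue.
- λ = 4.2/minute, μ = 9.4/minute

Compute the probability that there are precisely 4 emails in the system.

ρ = λ/μ = 4.2/9.4 = 0.4468
P(n) = (1-ρ)ρⁿ
P(4) = (1-0.4468) × 0.4468^4
P(4) = 0.5532 × 0.03985
P(4) = 0.02205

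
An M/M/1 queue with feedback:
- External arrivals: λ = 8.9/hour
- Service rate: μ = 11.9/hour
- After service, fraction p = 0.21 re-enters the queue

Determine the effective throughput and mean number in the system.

Effective arrival rate: λ_eff = λ/(1-p) = 8.9/(1-0.21) = 8.9/0.79 = 11.26582
ρ = λ_eff/μ = 11.26582/11.9 = 0.946708
L = ρ/(1-ρ) = 0.946708/(1-0.946708) = 17.7645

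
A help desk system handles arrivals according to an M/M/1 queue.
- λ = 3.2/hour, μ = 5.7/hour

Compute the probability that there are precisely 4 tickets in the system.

ρ = λ/μ = 3.2/5.7 = 0.5614
P(n) = (1-ρ)ρⁿ
P(4) = (1-0.5614) × 0.5614^4
P(4) = 0.4386 × 0.09933
P(4) = 0.04357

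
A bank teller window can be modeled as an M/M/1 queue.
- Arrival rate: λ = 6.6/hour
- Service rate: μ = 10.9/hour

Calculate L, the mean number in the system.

ρ = λ/μ = 6.6/10.9 = 0.6055
For M/M/1: L = λ/(μ-λ)
L = 6.6/(10.9-6.6) = 6.6/4.30
L = 1.5349 transactions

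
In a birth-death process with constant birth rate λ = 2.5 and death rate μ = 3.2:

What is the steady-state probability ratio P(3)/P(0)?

For constant rates: P(n)/P(0) = (λ/μ)^n
P(3)/P(0) = (2.5/3.2)^3 = 0.78125^3 = 0.4768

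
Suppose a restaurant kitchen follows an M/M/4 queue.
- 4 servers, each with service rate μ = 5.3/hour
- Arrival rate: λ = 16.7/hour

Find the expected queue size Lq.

Traffic intensity: ρ = λ/(cμ) = 16.7/(4×5.3) = 0.7877
Since ρ = 0.7877 < 1, system is stable.
Offered load a = λ/μ = cρ = 16.7/5.3 = 3.1509
P₀ = [ Σₙ₌₀^3 aⁿ/n! + a^4/(4!(1-ρ)) ]⁻¹
Σ = a^0/0! + a^1/1! + a^2/2! + a^3/3! = 1.00000 + 3.15094 + 4.96422 + 5.21399 = 14.3292
a^4/(4!(1-ρ)) = 98.5740/(24 × 0.212264) = 19.3497
P₀ = 1/(14.3292 + 19.3497) = 0.02969
Lq = P₀·a^4·ρ / (4!(1-ρ)²) = 0.029692 × 98.5740 × 0.78774 / (24 × 0.045056) = 2.1322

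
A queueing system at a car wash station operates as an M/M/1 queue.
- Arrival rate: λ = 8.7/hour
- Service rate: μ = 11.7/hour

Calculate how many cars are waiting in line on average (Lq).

ρ = λ/μ = 8.7/11.7 = 0.7436
For M/M/1: Lq = λ²/(μ(μ-λ))
Lq = 75.69/(11.7 × 3.00)
Lq = 2.1564 cars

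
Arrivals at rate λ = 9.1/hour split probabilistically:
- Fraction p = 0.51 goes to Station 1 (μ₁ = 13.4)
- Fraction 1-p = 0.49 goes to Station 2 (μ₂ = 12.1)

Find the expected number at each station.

Effective rates: λ₁ = 9.1×0.51 = 4.641, λ₂ = 9.1×0.49 = 4.459
Station 1: ρ₁ = 4.641/13.4 = 0.346343, L₁ = ρ₁/(1-ρ₁) = 0.346343/(1-0.346343) = 0.5299
Station 2: ρ₂ = 4.459/12.1 = 0.36851, L₂ = ρ₂/(1-ρ₂) = 0.36851/(1-0.36851) = 0.5836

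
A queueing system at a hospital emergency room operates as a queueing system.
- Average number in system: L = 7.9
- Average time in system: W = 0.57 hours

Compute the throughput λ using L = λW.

Little's Law: L = λW, so λ = L/W
λ = 7.9/0.57 = 13.8596 patients/hour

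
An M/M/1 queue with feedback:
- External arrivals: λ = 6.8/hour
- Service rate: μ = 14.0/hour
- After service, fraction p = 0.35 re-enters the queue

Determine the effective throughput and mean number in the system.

Effective arrival rate: λ_eff = λ/(1-p) = 6.8/(1-0.35) = 6.8/0.65 = 10.4615
ρ = λ_eff/μ = 10.4615/14.0 = 0.74725
L = ρ/(1-ρ) = 0.74725/(1-0.74725) = 2.9565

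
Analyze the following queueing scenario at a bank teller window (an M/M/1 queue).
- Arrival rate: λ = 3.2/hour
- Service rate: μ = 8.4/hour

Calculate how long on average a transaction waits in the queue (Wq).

First, compute utilization: ρ = λ/μ = 3.2/8.4 = 0.3810
For M/M/1: Wq = λ/(μ(μ-λ))
Wq = 3.2/(8.4 × (8.4-3.2))
Wq = 3.2/(8.4 × 5.20)
Wq = 0.07326 hours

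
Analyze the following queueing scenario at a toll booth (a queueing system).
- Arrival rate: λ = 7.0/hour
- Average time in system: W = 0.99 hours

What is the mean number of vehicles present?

Little's Law: L = λW
L = 7.0 × 0.99 = 6.9300 vehicles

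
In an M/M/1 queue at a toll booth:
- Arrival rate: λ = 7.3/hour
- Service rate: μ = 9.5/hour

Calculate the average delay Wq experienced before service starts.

First, compute utilization: ρ = λ/μ = 7.3/9.5 = 0.7684
For M/M/1: Wq = λ/(μ(μ-λ))
Wq = 7.3/(9.5 × (9.5-7.3))
Wq = 7.3/(9.5 × 2.20)
Wq = 0.3493 hours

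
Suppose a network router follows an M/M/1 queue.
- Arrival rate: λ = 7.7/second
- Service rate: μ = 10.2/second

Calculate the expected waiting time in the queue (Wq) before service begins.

First, compute utilization: ρ = λ/μ = 7.7/10.2 = 0.7549
For M/M/1: Wq = λ/(μ(μ-λ))
Wq = 7.7/(10.2 × (10.2-7.7))
Wq = 7.7/(10.2 × 2.50)
Wq = 0.3020 seconds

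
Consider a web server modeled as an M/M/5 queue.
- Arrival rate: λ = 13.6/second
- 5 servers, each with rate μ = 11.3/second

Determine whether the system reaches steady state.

Stability requires ρ = λ/(cμ) < 1
ρ = 13.6/(5 × 11.3) = 13.6/56.50 = 0.2407
Since 0.2407 < 1, the system is STABLE.
The servers are busy 24.07% of the time.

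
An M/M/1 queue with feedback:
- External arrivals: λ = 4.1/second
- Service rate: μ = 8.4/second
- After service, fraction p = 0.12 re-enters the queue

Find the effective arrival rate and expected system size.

Effective arrival rate: λ_eff = λ/(1-p) = 4.1/(1-0.12) = 4.1/0.88 = 4.6591
ρ = λ_eff/μ = 4.6591/8.4 = 0.55465
L = ρ/(1-ρ) = 0.55465/(1-0.55465) = 1.2454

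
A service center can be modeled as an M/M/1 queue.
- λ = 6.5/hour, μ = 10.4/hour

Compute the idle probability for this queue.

ρ = λ/μ = 6.5/10.4 = 0.6250
P(0) = 1 - ρ = 1 - 0.6250 = 0.3750
The server is idle 37.50% of the time.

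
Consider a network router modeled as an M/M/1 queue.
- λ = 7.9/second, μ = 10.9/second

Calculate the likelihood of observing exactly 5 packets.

ρ = λ/μ = 7.9/10.9 = 0.72477
P(n) = (1-ρ)ρⁿ
P(5) = (1-0.72477) × 0.72477^5
P(5) = 0.2752 × 0.2000
P(5) = 0.05504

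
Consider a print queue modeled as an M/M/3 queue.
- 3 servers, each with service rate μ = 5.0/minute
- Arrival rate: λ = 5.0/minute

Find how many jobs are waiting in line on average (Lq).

Traffic intensity: ρ = λ/(cμ) = 5.0/(3×5.0) = 0.3333
Since ρ = 0.3333 < 1, system is stable.
Offered load a = λ/μ = cρ = 5.0/5.0 = 1.0000
P₀ = [ Σₙ₌₀^2 aⁿ/n! + a^3/(3!(1-ρ)) ]⁻¹
Σ = a^0/0! + a^1/1! + a^2/2! = 1.0000 + 1.0000 + 0.5000 = 2.5000
a^3/(3!(1-ρ)) = 1.0000/(6 × 0.6667) = 0.2500
P₀ = 1/(2.5000 + 0.2500) = 0.3636
Lq = P₀·a^3·ρ / (3!(1-ρ)²) = 0.3636 × 1.0000 × 0.3333 / (6 × 0.4444) = 0.04545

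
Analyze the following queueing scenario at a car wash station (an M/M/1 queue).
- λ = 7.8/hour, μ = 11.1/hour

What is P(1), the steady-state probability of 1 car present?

ρ = λ/μ = 7.8/11.1 = 0.7027
P(n) = (1-ρ)ρⁿ
P(1) = (1-0.7027) × 0.7027^1
P(1) = 0.2973 × 0.7027
P(1) = 0.2089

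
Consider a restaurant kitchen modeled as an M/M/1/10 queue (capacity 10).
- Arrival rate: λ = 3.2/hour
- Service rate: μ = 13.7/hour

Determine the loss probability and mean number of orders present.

ρ = λ/μ = 3.2/13.7 = 0.23358
P₀ = (1-ρ)/(1-ρ^(K+1)) = (1-0.23358)/(1-0.23358^11) = 0.7664/1.0000 = 0.7664
P_K = P₀×ρ^K = 0.76642 × 0.23358^10 = 0.76642 × 0.00000048346 = 3.705e-07
Blocking probability P_10 = 3.705e-07 (0.00003705%)
L = ρ[1 - (K+1)ρ^K + Kρ^(K+1)] / [(1-ρ)(1-ρ^(K+1))]
L = 0.23358 × (1 - 11×4.835e-07 + 10×1.129e-07) / ((1 - 0.23358) × (1 - 1.129e-07)) = 0.3048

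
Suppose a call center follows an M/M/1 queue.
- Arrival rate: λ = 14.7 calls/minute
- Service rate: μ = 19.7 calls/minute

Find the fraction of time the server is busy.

Server utilization: ρ = λ/μ
ρ = 14.7/19.7 = 0.7462
The server is busy 74.62% of the time.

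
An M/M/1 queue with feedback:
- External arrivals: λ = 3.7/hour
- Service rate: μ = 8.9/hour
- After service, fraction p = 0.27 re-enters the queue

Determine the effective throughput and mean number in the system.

Effective arrival rate: λ_eff = λ/(1-p) = 3.7/(1-0.27) = 3.7/0.73 = 5.0685
ρ = λ_eff/μ = 5.0685/8.9 = 0.56949
L = ρ/(1-ρ) = 0.56949/(1-0.56949) = 1.3228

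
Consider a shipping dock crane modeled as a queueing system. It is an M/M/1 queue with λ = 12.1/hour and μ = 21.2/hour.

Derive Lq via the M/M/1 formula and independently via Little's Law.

Method 1 (direct): Lq = λ²/(μ(μ-λ)) = 146.41/(21.2 × 9.10) = 0.7589

Method 2 (Little's Law):
W = 1/(μ-λ) = 1/9.10 = 0.10989
Wq = W - 1/μ = 0.10989 - 0.047170 = 0.06272
Lq = λWq = 12.1 × 0.06272 = 0.7589 ✔ (matches Method 1)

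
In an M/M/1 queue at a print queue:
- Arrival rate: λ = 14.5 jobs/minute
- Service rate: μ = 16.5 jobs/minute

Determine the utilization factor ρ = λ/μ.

Server utilization: ρ = λ/μ
ρ = 14.5/16.5 = 0.8788
The server is busy 87.88% of the time.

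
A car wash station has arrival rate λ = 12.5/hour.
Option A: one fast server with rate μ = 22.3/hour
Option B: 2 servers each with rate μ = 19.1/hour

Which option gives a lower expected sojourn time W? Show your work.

Option A: single server μ = 22.3 (M/M/1)
  ρ_A = 12.5/22.3 = 0.5605
  W_A = 1/(μ-λ) = 1/(22.3-12.5) = 1/9.80 = 0.1020

Option B: 2 servers μ = 19.1 (M/M/2)
  ρ_B = λ/(cμ) = 12.5/(2×19.1) = 0.3272
  Offered load a = λ/μ = cρ = 12.5/19.1 = 0.6545
  P₀ = [ Σₙ₌₀^1 aⁿ/n! + a^2/(2!(1-ρ)) ]⁻¹
  Σ = a^0/0! + a^1/1! = 1.0000 + 0.6545 = 1.6545
  a^2/(2!(1-ρ)) = 0.4283/(2 × 0.6728) = 0.3183
  P₀ = 1/(1.6545 + 0.3183) = 0.5069
  Lq = P₀·a^2·ρ / (2!(1-ρ)²) = 0.5069 × 0.4283 × 0.3272 / (2 × 0.4526) = 0.07848
  Wq_B = Lq/λ = 0.07848/12.5 = 0.0062784
  W_B = Wq_B + 1/μ = 0.0062784 + 0.052356 = 0.05863

Since W_B = 0.05863 < W_A = 0.1020, Option B (multiple servers) has the shorter time in system.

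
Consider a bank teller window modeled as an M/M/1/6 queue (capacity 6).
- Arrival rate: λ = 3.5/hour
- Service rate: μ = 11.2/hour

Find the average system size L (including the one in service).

ρ = λ/μ = 3.5/11.2 = 0.3125
P₀ = (1-ρ)/(1-ρ^(K+1)) = (1-0.3125)/(1-0.3125^7) = 0.6875/0.9997 = 0.6877
P_K = P₀×ρ^K = 0.6877 × 0.3125^6 = 0.6877 × 0.0009313 = 0.0006405
L = ρ[1 - (K+1)ρ^K + Kρ^(K+1)] / [(1-ρ)(1-ρ^(K+1))]
L = 0.3125 × (1 - 7×0.0009313 + 6×0.0002910) / ((1 - 0.3125) × (1 - 0.0002910)) = 0.4525 transactions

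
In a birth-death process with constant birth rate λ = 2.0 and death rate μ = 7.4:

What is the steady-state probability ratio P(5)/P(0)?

For constant rates: P(n)/P(0) = (λ/μ)^n
P(5)/P(0) = (2.0/7.4)^5 = 0.27027^5 = 0.001442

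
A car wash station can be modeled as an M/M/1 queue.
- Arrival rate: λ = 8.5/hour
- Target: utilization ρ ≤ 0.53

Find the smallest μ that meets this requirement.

ρ = λ/μ, so μ = λ/ρ
μ ≥ 8.5/0.53 = 16.0377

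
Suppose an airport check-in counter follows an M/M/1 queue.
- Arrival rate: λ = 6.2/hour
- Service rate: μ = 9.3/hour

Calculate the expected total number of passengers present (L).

ρ = λ/μ = 6.2/9.3 = 0.6667
For M/M/1: L = λ/(μ-λ)
L = 6.2/(9.3-6.2) = 6.2/3.10
L = 2.0000 passengers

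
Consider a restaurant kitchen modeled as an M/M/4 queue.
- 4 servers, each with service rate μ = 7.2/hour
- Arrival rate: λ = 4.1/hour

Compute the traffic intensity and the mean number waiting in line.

Traffic intensity: ρ = λ/(cμ) = 4.1/(4×7.2) = 0.1424
Since ρ = 0.1424 < 1, system is stable.
Offered load a = λ/μ = cρ = 4.1/7.2 = 0.5694
P₀ = [ Σₙ₌₀^3 aⁿ/n! + a^4/(4!(1-ρ)) ]⁻¹
Σ = a^0/0! + a^1/1! + a^2/2! + a^3/3! = 1.00000 + 0.569444 + 0.162133 + 0.0307753 = 1.7624
a^4/(4!(1-ρ)) = 0.10515/(24 × 0.85764) = 0.005108
P₀ = 1/(1.7624 + 0.005108) = 0.5658
Lq = P₀·a^4·ρ / (4!(1-ρ)²) = 0.56578 × 0.10515 × 0.14236 / (24 × 0.73554) = 0.0004798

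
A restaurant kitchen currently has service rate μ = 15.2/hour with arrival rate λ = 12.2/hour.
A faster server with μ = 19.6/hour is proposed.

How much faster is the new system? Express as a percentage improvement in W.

System 1: ρ₁ = 12.2/15.2 = 0.8026, W₁ = 1/(15.2-12.2) = 0.33333
System 2: ρ₂ = 12.2/19.6 = 0.6224, W₂ = 1/(19.6-12.2) = 0.13514
Improvement: (W₁-W₂)/W₁ = (0.33333-0.13514)/0.33333 = 59.46%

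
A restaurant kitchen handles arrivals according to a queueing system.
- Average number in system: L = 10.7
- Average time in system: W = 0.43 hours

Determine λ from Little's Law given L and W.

Little's Law: L = λW, so λ = L/W
λ = 10.7/0.43 = 24.8837 orders/hour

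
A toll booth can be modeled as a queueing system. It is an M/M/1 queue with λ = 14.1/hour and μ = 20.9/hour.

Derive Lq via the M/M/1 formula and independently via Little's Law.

Method 1 (direct): Lq = λ²/(μ(μ-λ)) = 198.81/(20.9 × 6.80) = 1.3989

Method 2 (Little's Law):
W = 1/(μ-λ) = 1/6.80 = 0.14706
Wq = W - 1/μ = 0.14706 - 0.047847 = 0.09921
Lq = λWq = 14.1 × 0.09921 = 1.3989 ✔ (matches Method 1)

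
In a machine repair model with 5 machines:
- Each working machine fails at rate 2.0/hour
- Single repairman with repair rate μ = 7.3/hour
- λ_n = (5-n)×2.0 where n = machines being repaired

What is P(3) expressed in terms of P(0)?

P(3)/P(0) = ∏_{i=0}^{3-1} λ_i/μ_{i+1}
= (5-0)×2.0/7.3 × (5-1)×2.0/7.3 × (5-2)×2.0/7.3
= 1.2339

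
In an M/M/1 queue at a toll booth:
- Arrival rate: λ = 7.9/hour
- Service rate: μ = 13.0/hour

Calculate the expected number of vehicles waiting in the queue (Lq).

ρ = λ/μ = 7.9/13.0 = 0.6077
For M/M/1: Lq = λ²/(μ(μ-λ))
Lq = 62.41/(13.0 × 5.10)
Lq = 0.9413 vehicles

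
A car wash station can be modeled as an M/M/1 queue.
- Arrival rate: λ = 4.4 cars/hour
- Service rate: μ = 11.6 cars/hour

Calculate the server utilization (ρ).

Server utilization: ρ = λ/μ
ρ = 4.4/11.6 = 0.3793
The server is busy 37.93% of the time.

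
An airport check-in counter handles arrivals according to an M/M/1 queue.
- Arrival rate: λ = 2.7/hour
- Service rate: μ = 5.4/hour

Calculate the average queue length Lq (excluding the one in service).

ρ = λ/μ = 2.7/5.4 = 0.5000
For M/M/1: Lq = λ²/(μ(μ-λ))
Lq = 7.29/(5.4 × 2.70)
Lq = 0.5000 passengers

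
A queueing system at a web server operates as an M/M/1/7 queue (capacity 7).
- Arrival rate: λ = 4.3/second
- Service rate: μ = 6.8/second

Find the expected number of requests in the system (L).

ρ = λ/μ = 4.3/6.8 = 0.63235
P₀ = (1-ρ)/(1-ρ^(K+1)) = (1-0.63235)/(1-0.63235^8) = 0.36765/0.97443 = 0.3773
P_K = P₀×ρ^K = 0.3773 × 0.63235^7 = 0.3773 × 0.04043 = 0.01525
L = ρ[1 - (K+1)ρ^K + Kρ^(K+1)] / [(1-ρ)(1-ρ^(K+1))]
L = 0.63235 × (1 - 8×0.04043 + 7×0.02557) / ((1 - 0.63235) × (1 - 0.02557)) = 1.5101 requests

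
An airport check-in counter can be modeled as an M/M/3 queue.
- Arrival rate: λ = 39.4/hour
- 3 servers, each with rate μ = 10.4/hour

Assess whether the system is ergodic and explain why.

Stability requires ρ = λ/(cμ) < 1
ρ = 39.4/(3 × 10.4) = 39.4/31.20 = 1.2628
Since 1.2628 ≥ 1, the system is UNSTABLE.
Need c > λ/μ = 39.4/10.4 = 3.79.
Minimum servers needed: c = 4.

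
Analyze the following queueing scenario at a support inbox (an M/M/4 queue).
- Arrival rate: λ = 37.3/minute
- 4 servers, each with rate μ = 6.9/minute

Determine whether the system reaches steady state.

Stability requires ρ = λ/(cμ) < 1
ρ = 37.3/(4 × 6.9) = 37.3/27.60 = 1.3514
Since 1.3514 ≥ 1, the system is UNSTABLE.
Need c > λ/μ = 37.3/6.9 = 5.41.
Minimum servers needed: c = 6.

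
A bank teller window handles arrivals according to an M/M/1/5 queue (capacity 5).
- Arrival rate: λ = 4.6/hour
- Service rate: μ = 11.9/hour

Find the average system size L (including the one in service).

ρ = λ/μ = 4.6/11.9 = 0.386555
P₀ = (1-ρ)/(1-ρ^(K+1)) = (1-0.386555)/(1-0.386555^6) = 0.61345/0.99666 = 0.6155
P_K = P₀×ρ^K = 0.6155 × 0.386555^5 = 0.6155 × 0.008631 = 0.005312
L = ρ[1 - (K+1)ρ^K + Kρ^(K+1)] / [(1-ρ)(1-ρ^(K+1))]
L = 0.386555 × (1 - 6×0.008631 + 5×0.003336) / ((1 - 0.386555) × (1 - 0.003336)) = 0.6101 transactions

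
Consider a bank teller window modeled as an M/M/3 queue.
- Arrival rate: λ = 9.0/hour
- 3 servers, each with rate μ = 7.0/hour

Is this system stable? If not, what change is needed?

Stability requires ρ = λ/(cμ) < 1
ρ = 9.0/(3 × 7.0) = 9.0/21.00 = 0.4286
Since 0.4286 < 1, the system is STABLE.
The servers are busy 42.86% of the time.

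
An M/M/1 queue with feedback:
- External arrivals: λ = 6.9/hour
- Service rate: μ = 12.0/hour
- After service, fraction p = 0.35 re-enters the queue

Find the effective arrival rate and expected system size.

Effective arrival rate: λ_eff = λ/(1-p) = 6.9/(1-0.35) = 6.9/0.65 = 10.615385
ρ = λ_eff/μ = 10.615385/12.0 = 0.8846154
L = ρ/(1-ρ) = 0.8846154/(1-0.8846154) = 7.6667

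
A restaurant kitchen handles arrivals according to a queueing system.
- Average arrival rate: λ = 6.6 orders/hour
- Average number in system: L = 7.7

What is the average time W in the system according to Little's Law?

Little's Law: L = λW, so W = L/λ
W = 7.7/6.6 = 1.1667 hours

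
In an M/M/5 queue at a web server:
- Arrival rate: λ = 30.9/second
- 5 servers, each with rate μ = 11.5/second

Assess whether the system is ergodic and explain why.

Stability requires ρ = λ/(cμ) < 1
ρ = 30.9/(5 × 11.5) = 30.9/57.50 = 0.5374
Since 0.5374 < 1, the system is STABLE.
The servers are busy 53.74% of the time.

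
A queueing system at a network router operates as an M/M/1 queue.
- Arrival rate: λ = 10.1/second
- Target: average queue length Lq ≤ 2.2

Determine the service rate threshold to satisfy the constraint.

For M/M/1: Lq = λ²/(μ(μ-λ))
Need Lq ≤ 2.2, i.e. μ(μ-λ) ≥ λ²/2.2
μ² - 10.1μ - 102.01/2.2 ≥ 0  →  μ² - 10.1μ - 46.36818 ≥ 0
Quadratic formula (positive root): μ = [λ + √(λ² + 4×46.36818)]/2
Discriminant: 102.01 + 4×46.36818 = 287.4827, √287.4827 = 16.9553
μ ≥ (10.1 + 16.9553)/2 = 13.5277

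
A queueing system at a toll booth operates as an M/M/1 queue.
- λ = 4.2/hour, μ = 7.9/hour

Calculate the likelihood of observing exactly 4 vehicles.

ρ = λ/μ = 4.2/7.9 = 0.53165
P(n) = (1-ρ)ρⁿ
P(4) = (1-0.53165) × 0.53165^4
P(4) = 0.4684 × 0.07989
P(4) = 0.03742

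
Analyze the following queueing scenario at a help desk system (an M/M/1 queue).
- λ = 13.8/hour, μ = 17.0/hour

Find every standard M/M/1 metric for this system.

Step 1: ρ = λ/μ = 13.8/17.0 = 0.8118
Step 2: L = λ/(μ-λ) = 13.8/3.20 = 4.3125
Step 3: Lq = λ²/(μ(μ-λ)) = 190.44/(17.0×3.20) = 3.5007
Step 4: W = 1/(μ-λ) = 1/3.20 = 0.3125
Step 5: Wq = λ/(μ(μ-λ)) = 13.8/(17.0×3.20) = 0.2537
Step 6: P(0) = 1-ρ = 0.1882
Verify: L = λW = 13.8×0.3125 = 4.3125 ✔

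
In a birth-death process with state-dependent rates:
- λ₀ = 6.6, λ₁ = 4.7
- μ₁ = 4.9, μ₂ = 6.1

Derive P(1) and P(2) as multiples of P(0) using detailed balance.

Balance equations:
State 0: λ₀P₀ = μ₁P₁ → P₁ = (λ₀/μ₁)P₀ = (6.6/4.9)P₀ = 1.3469P₀
State 1: P₂ = (λ₀λ₁)/(μ₁μ₂)P₀ = (6.6×4.7)/(4.9×6.1)P₀ = 1.0378P₀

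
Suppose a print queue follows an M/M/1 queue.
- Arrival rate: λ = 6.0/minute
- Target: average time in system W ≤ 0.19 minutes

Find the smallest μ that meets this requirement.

For M/M/1: W = 1/(μ-λ)
Need W ≤ 0.19, so 1/(μ-λ) ≤ 0.19
μ - λ ≥ 1/0.19 = 5.2632
μ ≥ 6.0 + 5.2632 = 11.2632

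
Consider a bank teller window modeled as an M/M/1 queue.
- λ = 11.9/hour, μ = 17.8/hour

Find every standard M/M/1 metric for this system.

Step 1: ρ = λ/μ = 11.9/17.8 = 0.6685
Step 2: L = λ/(μ-λ) = 11.9/5.90 = 2.0169
Step 3: Lq = λ²/(μ(μ-λ)) = 141.61/(17.8×5.90) = 1.3484
Step 4: W = 1/(μ-λ) = 1/5.90 = 0.16949
Step 5: Wq = λ/(μ(μ-λ)) = 11.9/(17.8×5.90) = 0.1133
Step 6: P(0) = 1-ρ = 0.3315
Verify: L = λW = 11.9×0.16949 = 2.0169 ✔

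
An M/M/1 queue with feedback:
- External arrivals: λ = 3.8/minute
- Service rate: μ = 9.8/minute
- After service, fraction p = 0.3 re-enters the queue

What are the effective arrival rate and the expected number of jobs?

Effective arrival rate: λ_eff = λ/(1-p) = 3.8/(1-0.3) = 3.8/0.70 = 5.42857
ρ = λ_eff/μ = 5.42857/9.8 = 0.553936
L = ρ/(1-ρ) = 0.553936/(1-0.553936) = 1.2418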